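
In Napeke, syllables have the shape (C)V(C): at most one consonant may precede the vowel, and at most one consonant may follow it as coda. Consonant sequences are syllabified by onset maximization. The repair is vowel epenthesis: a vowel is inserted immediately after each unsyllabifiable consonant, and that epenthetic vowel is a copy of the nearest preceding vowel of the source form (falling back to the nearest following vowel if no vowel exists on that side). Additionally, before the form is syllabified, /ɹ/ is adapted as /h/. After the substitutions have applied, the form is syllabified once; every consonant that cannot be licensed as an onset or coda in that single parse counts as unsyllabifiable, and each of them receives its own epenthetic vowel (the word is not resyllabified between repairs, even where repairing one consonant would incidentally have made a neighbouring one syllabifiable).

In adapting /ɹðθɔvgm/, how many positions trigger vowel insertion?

4

After substitution the input is /hðθɔvgm/.
The unsyllabifiable consonants are /h/, /ð/, /g/, /m/; each receives one epenthetic vowel.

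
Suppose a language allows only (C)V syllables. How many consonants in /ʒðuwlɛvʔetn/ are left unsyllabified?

Under (C)V, the unsyllabifiable consonants are /ʒ/, /w/, /v/, /t/, /n/ (no codas are permitted; onsets are limited to one consonant).

5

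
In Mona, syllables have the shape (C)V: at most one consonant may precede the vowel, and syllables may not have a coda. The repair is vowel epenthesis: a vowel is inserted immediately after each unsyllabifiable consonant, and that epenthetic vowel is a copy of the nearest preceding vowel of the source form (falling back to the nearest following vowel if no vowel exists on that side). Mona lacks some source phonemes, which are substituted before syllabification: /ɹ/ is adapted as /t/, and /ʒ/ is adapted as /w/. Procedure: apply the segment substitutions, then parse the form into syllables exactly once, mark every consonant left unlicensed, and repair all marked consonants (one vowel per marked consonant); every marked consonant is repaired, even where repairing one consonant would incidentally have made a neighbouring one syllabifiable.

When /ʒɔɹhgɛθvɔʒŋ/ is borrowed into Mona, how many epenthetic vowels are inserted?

5

After substitution the input is /wɔthgɛθvɔwŋ/.
The unsyllabifiable consonants are /t/, /h/, /θ/, /w/, /ŋ/; each receives one epenthetic vowel.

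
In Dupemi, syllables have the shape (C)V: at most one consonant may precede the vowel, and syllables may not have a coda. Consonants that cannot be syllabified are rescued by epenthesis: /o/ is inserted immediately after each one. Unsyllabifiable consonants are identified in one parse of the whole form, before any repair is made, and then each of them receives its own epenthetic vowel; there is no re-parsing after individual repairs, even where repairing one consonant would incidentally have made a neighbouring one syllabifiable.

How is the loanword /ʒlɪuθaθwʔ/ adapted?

ʒolɪuθaθowoʔo

Under (C)V, the unsyllabifiable consonants are /ʒ/, /θ/, /w/, /ʔ/ (no codas are permitted; onsets are limited to one consonant).
Inserting the epenthetic vowel yields /ʒ/ → /ʒo/, /θ/ → /θo/, /w/ → /wo/, /ʔ/ → /ʔo/.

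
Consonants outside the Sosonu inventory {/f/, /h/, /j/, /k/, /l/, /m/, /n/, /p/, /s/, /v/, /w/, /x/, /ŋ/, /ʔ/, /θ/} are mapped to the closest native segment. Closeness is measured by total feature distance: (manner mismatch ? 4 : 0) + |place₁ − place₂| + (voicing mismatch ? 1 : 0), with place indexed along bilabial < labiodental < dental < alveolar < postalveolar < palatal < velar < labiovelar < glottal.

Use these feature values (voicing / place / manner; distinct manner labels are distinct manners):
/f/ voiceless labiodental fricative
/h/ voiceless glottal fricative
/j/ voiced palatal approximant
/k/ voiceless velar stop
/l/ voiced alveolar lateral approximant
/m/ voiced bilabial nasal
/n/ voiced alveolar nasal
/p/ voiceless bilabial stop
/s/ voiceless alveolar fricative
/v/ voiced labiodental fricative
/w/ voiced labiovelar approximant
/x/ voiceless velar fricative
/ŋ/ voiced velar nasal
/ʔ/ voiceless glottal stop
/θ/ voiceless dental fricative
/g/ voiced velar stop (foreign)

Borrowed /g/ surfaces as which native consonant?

k

/k/ is closest: same manner (stop), place distance 0 (velar→velar), voicing differs (+1); total 1. Next closest is /ʔ/ at distance 3.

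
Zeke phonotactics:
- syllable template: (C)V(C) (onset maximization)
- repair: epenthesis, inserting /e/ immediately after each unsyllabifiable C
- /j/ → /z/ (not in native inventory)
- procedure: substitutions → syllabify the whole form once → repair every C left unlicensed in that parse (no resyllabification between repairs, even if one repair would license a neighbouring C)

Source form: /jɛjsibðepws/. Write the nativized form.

Substitution: /j/ → /z/, giving /zɛzsibðepws/.
Syllabifying with onset maximization leaves /w/, /s/ stranded (at most one coda consonant is licensed; onsets are limited to one consonant).
Each unlicensed consonant becomes the onset of a new syllable: /w/ → /we/, /s/ → /se/.

zɛzsibðepwese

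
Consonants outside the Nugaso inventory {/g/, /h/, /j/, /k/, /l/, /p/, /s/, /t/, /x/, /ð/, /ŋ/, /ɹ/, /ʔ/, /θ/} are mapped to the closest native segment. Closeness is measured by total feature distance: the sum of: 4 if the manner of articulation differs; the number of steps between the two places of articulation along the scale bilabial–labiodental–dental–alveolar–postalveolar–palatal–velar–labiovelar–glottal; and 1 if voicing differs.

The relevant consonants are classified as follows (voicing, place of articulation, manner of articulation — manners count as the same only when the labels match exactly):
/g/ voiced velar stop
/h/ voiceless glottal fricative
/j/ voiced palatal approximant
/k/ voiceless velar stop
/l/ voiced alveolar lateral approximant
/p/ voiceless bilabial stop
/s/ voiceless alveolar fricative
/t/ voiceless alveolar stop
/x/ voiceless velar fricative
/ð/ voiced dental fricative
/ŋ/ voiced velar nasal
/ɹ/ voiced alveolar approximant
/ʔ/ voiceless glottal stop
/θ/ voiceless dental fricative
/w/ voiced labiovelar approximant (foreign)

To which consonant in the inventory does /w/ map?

/j/ is closest: same manner (approximant), place distance 2 (labiovelar→palatal), same voicing; total 2. Next closest is /ɹ/ at distance 4.

j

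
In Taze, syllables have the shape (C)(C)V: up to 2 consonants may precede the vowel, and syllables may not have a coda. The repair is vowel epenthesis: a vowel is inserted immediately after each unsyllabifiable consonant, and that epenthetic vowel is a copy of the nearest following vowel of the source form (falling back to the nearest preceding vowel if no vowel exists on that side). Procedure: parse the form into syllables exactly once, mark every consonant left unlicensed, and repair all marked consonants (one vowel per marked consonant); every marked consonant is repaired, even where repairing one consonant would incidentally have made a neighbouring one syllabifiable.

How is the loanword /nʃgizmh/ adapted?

Syllabifying with onset maximization leaves /n/, /z/, /m/, /h/ stranded (no codas are permitted; onsets may contain at most 2 consonants).
Each unlicensed consonant becomes the onset of a new syllable: /n/ → /ni/, /z/ → /zi/, /m/ → /mi/, /h/ → /hi/.

niʃgizimihi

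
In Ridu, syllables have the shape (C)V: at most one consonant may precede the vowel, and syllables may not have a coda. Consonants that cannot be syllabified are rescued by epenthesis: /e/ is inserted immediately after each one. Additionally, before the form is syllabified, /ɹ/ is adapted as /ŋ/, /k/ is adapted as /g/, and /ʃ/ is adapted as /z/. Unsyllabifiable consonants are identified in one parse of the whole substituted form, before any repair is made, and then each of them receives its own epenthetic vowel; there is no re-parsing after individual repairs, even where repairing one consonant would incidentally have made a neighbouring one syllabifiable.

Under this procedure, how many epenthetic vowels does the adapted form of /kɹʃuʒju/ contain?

After substitution the input is /gŋzuʒju/.
The unsyllabifiable consonants are /g/, /ŋ/, /ʒ/; each receives one epenthetic vowel.

3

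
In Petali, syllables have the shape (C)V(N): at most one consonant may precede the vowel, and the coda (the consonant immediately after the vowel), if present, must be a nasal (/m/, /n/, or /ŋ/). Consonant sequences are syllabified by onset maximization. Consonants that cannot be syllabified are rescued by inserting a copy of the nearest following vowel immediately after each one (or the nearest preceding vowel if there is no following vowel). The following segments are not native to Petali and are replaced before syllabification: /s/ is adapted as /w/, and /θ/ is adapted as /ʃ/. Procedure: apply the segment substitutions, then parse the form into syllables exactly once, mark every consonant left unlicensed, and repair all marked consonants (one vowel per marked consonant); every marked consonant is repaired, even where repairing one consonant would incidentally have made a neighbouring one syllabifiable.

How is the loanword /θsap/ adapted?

Substitution: /θ/ → /ʃ/, /s/ → /w/, giving /ʃwap/.
Syllabifying with onset maximization leaves /ʃ/, /p/ stranded (only a nasal (/m/, /n/, or /ŋ/) is licensed in coda position; onsets are limited to one consonant).
Inserting the epenthetic vowel yields /ʃ/ → /ʃa/, /p/ → /pa/.

ʃawapa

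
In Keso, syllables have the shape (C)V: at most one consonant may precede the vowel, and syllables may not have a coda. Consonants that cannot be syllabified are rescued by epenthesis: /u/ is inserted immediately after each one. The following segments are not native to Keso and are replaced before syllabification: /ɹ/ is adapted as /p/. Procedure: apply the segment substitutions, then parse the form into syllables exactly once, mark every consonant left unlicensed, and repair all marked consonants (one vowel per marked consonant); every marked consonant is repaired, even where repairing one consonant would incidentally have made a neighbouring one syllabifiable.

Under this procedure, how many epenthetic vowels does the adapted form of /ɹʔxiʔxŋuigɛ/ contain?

4

After substitution the input is /pʔxiʔxŋuigɛ/.
The unsyllabifiable consonants are /p/, /ʔ/, /ʔ/, /x/; each receives one epenthetic vowel.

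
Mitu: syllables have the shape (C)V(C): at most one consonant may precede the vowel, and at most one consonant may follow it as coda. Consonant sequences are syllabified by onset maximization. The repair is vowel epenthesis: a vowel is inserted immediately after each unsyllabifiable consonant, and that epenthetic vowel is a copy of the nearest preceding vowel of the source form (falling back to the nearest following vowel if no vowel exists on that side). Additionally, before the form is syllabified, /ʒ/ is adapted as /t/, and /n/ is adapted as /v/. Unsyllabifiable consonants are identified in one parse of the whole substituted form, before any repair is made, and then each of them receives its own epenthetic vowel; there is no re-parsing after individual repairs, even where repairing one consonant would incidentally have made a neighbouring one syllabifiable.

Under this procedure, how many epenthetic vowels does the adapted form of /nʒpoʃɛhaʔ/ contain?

After substitution the input is /vtpoʃɛhaʔ/.
The unsyllabifiable consonants are /v/, /t/; each receives one epenthetic vowel.

2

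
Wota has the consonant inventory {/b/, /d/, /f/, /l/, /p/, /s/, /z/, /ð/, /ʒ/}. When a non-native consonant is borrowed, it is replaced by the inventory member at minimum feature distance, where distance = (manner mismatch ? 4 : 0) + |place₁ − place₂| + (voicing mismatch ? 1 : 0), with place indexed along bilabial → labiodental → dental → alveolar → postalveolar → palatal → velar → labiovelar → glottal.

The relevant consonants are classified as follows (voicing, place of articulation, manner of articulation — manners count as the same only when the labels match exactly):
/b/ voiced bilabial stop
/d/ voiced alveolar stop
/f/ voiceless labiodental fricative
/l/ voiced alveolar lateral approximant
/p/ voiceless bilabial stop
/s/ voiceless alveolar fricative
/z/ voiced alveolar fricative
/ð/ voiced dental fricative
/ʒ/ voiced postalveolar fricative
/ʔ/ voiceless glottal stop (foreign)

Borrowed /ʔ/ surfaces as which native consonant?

/d/ is closest: same manner (stop), place distance 5 (glottal→alveolar), voicing differs (+1); total 6. Next closest is /p/ at distance 8.

d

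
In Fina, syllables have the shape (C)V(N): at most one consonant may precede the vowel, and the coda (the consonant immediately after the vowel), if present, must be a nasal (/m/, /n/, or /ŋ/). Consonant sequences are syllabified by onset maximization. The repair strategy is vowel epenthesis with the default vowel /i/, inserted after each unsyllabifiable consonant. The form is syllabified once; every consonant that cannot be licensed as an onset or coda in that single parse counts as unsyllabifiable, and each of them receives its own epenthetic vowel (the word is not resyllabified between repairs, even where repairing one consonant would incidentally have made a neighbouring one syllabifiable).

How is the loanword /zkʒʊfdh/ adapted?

Under (C)V(N), the unsyllabifiable consonants are /z/, /k/, /f/, /d/, /h/ (only a nasal (/m/, /n/, or /ŋ/) is licensed in coda position; onsets are limited to one consonant).
Each unlicensed consonant becomes the onset of a new syllable: /z/ → /zi/, /k/ → /ki/, /f/ → /fi/, /d/ → /di/, /h/ → /hi/.

zikiʒʊfidihi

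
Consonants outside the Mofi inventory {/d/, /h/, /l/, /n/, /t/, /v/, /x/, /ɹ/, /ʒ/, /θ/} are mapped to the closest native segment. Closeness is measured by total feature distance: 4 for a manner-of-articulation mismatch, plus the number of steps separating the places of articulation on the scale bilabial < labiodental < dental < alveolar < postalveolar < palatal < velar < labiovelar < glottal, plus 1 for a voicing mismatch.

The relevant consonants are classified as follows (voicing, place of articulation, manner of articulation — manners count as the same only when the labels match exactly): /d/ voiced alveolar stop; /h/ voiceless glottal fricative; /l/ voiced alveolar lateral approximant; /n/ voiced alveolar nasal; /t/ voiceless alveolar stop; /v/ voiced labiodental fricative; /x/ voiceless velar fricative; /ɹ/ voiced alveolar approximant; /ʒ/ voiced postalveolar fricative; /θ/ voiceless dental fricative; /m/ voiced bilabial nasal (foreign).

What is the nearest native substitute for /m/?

n

/n/ is closest: same manner (nasal), place distance 3 (bilabial→alveolar), same voicing; total 3. Next closest is /v/ at distance 5.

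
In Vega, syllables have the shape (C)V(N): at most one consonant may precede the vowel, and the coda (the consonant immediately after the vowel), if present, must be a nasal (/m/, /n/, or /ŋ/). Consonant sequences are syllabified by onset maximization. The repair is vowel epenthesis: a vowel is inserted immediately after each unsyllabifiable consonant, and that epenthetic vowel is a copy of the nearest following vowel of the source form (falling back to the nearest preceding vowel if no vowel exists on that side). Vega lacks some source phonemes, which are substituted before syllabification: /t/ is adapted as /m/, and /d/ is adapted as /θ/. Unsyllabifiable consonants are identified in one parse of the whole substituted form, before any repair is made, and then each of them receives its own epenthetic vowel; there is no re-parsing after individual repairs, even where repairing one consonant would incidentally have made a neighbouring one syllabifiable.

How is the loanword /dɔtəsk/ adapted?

θɔməsəkə

Substitution: /d/ → /θ/, /t/ → /m/, giving /θɔməsk/.
Syllabifying with onset maximization leaves /s/, /k/ stranded (only a nasal (/m/, /n/, or /ŋ/) is licensed in coda position; onsets are limited to one consonant).
Epenthesis after each stranded consonant: /s/ → /sə/, /k/ → /kə/.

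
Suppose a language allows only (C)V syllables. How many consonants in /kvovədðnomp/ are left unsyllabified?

Syllabifying with onset maximization leaves /k/, /d/, /ð/, /m/, /p/ stranded (no codas are permitted; onsets are limited to one consonant).

5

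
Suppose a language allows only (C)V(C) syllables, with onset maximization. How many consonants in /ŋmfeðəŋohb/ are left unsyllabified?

3

Under (C)V(C), the unsyllabifiable consonants are /ŋ/, /m/, /b/ (at most one coda consonant is licensed; onsets are limited to one consonant).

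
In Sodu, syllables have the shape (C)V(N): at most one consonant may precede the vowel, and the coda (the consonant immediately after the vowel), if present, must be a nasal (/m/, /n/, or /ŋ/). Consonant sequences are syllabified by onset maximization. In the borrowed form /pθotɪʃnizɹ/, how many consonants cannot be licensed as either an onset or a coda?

4

The consonants /p/, /ʃ/, /z/, /ɹ/ cannot be parsed into a legal (C)V(N) syllable (only a nasal (/m/, /n/, or /ŋ/) is licensed in coda position; onsets are limited to one consonant).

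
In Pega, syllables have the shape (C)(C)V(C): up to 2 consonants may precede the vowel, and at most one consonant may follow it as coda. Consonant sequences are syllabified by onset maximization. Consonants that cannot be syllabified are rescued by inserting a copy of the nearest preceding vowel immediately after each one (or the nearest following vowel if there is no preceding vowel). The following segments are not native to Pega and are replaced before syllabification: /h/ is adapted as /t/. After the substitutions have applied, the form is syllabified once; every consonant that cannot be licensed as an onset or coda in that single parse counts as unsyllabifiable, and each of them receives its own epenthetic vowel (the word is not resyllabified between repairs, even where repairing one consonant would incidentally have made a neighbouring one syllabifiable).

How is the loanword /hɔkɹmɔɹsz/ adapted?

tɔkɹmɔɹsɔzɔ

Substitution: /h/ → /t/, giving /tɔkɹmɔɹsz/.
Under (C)(C)V(C), the unsyllabifiable consonants are /s/, /z/ (at most one coda consonant is licensed; onsets may contain at most 2 consonants).
Inserting the epenthetic vowel yields /s/ → /sɔ/, /z/ → /zɔ/.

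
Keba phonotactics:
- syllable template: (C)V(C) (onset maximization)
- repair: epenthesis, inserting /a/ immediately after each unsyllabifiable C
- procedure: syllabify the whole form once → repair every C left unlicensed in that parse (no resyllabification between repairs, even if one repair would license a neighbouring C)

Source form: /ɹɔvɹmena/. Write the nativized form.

ɹɔvɹamena

Syllabifying with onset maximization leaves /ɹ/ stranded (at most one coda consonant is licensed; onsets are limited to one consonant).
Inserting the epenthetic vowel yields /ɹ/ → /ɹa/.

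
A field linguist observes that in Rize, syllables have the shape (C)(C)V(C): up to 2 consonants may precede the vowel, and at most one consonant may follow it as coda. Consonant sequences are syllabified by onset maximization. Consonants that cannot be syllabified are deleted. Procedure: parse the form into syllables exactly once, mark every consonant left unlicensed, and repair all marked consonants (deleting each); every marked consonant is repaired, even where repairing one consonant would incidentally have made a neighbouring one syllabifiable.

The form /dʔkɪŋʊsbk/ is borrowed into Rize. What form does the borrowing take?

ʔkɪŋʊs

The consonants /d/, /b/, /k/ cannot be parsed into a legal (C)(C)V(C) syllable (at most one coda consonant is licensed; onsets may contain at most 2 consonants).
Each unlicensed consonant is deleted: /d/, /b/, /k/.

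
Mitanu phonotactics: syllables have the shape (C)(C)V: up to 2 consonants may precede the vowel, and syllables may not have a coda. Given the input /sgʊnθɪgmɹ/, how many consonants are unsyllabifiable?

Under (C)(C)V, the unsyllabifiable consonants are /g/, /m/, /ɹ/ (no codas are permitted; onsets may contain at most 2 consonants).

3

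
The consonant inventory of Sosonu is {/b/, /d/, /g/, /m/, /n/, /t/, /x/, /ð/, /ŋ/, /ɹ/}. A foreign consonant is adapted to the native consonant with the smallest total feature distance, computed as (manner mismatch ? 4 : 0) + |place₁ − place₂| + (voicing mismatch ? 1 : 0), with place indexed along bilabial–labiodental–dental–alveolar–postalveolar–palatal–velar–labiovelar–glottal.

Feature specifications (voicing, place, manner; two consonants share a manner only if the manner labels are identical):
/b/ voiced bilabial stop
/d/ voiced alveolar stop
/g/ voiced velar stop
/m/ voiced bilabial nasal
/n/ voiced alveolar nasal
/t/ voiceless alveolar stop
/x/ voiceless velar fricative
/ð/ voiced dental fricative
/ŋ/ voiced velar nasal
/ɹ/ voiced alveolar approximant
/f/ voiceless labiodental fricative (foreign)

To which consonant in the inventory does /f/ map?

/ð/ is closest: same manner (fricative), place distance 1 (labiodental→dental), voicing differs (+1); total 2. Next closest is /x/ at distance 5.

ð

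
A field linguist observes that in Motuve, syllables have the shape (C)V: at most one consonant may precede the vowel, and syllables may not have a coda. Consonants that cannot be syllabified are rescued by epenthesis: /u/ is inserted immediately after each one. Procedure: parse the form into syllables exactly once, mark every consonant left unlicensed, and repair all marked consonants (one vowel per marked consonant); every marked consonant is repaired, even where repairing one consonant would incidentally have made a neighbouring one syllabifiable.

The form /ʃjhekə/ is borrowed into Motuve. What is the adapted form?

Syllabifying with onset maximization leaves /ʃ/, /j/ stranded (no codas are permitted; onsets are limited to one consonant).
Inserting the epenthetic vowel yields /ʃ/ → /ʃu/, /j/ → /ju/.

ʃujuhekə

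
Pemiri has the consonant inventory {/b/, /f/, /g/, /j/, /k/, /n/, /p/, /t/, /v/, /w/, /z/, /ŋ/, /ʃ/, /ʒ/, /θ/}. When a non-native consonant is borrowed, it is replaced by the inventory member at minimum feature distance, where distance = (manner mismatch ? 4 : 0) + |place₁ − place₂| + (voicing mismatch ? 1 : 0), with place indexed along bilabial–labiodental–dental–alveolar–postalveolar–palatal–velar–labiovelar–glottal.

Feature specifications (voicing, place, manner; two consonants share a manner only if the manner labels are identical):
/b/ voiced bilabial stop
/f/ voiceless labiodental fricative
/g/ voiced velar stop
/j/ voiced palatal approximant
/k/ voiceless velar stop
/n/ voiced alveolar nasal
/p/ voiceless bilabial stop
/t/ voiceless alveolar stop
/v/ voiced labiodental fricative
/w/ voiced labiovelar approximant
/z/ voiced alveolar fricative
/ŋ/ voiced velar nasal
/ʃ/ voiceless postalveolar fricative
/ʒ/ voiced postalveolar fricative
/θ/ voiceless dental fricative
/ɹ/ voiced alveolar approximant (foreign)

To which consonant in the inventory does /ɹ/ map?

/j/ is closest: same manner (approximant), place distance 2 (alveolar→palatal), same voicing; total 2. Next closest is /n/ at distance 4.

j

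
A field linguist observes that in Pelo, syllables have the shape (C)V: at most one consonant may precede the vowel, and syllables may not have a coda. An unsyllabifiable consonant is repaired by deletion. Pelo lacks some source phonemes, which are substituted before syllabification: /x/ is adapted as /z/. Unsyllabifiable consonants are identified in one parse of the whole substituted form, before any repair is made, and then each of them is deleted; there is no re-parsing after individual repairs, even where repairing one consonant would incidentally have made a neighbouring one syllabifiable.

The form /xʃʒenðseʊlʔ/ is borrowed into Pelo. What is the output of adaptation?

ʒeseʊ

Substitution: /x/ → /z/, giving /zʃʒenðseʊlʔ/.
The consonants /z/, /ʃ/, /n/, /ð/, /l/, /ʔ/ cannot be parsed into a legal (C)V syllable (no codas are permitted; onsets are limited to one consonant).
Deletion applies to /z/, /ʃ/, /n/, /ð/, /l/, /ʔ/.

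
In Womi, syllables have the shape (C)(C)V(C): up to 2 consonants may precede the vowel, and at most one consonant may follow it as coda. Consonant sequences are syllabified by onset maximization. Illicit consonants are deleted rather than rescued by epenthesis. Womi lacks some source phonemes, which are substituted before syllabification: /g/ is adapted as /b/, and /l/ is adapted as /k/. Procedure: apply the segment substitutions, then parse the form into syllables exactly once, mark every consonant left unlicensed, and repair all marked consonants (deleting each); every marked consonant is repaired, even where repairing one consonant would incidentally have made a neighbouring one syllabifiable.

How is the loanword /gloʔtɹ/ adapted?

Substitution: /g/ → /b/, /l/ → /k/, giving /bkoʔtɹ/.
Syllabifying with onset maximization leaves /t/, /ɹ/ stranded (at most one coda consonant is licensed; onsets may contain at most 2 consonants).
Each unlicensed consonant is deleted: /t/, /ɹ/.

bkoʔ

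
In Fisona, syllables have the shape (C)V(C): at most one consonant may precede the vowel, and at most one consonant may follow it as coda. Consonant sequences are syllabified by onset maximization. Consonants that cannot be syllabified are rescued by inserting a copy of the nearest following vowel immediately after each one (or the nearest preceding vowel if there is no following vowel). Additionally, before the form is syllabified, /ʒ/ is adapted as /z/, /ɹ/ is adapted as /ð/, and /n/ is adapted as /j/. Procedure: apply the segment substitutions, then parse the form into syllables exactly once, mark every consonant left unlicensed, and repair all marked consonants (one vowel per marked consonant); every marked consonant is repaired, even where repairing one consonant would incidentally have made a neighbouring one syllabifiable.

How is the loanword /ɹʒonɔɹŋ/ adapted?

ðozojɔðŋɔ

Substitution: /ɹ/ → /ð/, /ʒ/ → /z/, /n/ → /j/, giving /ðzojɔðŋ/.
Syllabifying with onset maximization leaves /ð/, /ŋ/ stranded (at most one coda consonant is licensed; onsets are limited to one consonant).
Epenthesis after each stranded consonant: /ð/ → /ðo/, /ŋ/ → /ŋɔ/.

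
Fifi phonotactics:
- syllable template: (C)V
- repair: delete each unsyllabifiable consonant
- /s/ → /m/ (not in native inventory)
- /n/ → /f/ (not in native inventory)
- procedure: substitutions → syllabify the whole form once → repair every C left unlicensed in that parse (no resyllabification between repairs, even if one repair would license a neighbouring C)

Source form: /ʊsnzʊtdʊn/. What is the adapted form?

ʊzʊdʊ

Substitution: /s/ → /m/, /n/ → /f/, giving /ʊmfzʊtdʊf/.
Under (C)V, the unsyllabifiable consonants are /m/, /f/, /t/, /f/ (no codas are permitted; onsets are limited to one consonant).
Deleting the stranded consonants removes /m/, /f/, /t/, /f/.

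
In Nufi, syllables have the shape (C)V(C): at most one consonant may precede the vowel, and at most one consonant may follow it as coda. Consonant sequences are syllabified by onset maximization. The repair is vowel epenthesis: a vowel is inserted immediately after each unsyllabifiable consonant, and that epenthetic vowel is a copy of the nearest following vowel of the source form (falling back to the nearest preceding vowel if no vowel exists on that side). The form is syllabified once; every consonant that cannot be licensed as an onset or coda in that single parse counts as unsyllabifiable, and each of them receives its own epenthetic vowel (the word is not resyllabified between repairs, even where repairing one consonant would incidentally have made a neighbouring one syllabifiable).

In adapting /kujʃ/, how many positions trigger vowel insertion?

1

The unsyllabifiable consonants are /ʃ/; each receives one epenthetic vowel.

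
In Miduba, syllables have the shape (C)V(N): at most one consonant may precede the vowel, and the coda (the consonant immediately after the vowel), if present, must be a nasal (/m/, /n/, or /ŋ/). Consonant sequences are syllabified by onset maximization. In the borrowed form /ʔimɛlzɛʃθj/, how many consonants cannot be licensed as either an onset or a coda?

4

Syllabifying with onset maximization leaves /l/, /ʃ/, /θ/, /j/ stranded (only a nasal (/m/, /n/, or /ŋ/) is licensed in coda position; onsets are limited to one consonant).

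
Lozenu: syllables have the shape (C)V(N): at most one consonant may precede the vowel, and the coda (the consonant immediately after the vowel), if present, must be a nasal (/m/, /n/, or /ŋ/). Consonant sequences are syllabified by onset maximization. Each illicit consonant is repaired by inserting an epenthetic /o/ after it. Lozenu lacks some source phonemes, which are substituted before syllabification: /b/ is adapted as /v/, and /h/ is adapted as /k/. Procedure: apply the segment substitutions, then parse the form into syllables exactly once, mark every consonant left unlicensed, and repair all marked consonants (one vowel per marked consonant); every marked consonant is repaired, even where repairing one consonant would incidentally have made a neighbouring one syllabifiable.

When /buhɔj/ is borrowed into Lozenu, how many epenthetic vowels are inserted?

1

After substitution the input is /vukɔj/.
The unsyllabifiable consonants are /j/; each receives one epenthetic vowel.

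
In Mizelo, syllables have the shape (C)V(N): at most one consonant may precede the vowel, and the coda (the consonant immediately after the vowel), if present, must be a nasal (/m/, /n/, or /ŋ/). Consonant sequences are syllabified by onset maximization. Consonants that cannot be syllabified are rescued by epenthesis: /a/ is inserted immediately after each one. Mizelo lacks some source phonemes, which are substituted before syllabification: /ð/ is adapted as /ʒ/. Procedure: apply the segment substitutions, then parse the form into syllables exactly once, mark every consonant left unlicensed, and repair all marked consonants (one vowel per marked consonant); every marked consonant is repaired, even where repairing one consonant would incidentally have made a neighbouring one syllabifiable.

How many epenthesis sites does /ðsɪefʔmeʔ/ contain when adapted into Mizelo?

After substitution the input is /ʒsɪefʔmeʔ/.
The unsyllabifiable consonants are /ʒ/, /f/, /ʔ/, /ʔ/; each receives one epenthetic vowel.

4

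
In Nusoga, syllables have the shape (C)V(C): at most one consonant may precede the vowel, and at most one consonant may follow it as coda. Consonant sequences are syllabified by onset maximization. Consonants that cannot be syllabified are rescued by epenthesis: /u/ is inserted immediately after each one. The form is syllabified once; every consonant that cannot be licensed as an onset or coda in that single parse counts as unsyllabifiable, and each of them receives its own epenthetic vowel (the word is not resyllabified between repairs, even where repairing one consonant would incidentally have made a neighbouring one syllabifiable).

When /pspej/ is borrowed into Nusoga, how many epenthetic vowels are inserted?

The unsyllabifiable consonants are /p/, /s/; each receives one epenthetic vowel.

2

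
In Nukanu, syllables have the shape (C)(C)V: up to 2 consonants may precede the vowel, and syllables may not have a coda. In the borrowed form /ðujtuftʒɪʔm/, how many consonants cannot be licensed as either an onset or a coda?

The consonants /f/, /ʔ/, /m/ cannot be parsed into a legal (C)(C)V syllable (no codas are permitted; onsets may contain at most 2 consonants).

3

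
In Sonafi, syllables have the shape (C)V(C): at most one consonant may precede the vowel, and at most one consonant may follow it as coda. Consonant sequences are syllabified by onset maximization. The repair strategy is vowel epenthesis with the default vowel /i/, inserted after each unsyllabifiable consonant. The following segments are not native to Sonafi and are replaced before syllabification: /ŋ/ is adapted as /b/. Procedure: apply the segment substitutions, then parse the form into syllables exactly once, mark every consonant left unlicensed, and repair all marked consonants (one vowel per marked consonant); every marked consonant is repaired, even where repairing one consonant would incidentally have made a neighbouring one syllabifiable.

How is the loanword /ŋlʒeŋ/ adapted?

biliʒeb

Substitution: /ŋ/ → /b/, giving /blʒeb/.
The consonants /b/, /l/ cannot be parsed into a legal (C)V(C) syllable (at most one coda consonant is licensed; onsets are limited to one consonant).
Each unlicensed consonant becomes the onset of a new syllable: /b/ → /bi/, /l/ → /li/.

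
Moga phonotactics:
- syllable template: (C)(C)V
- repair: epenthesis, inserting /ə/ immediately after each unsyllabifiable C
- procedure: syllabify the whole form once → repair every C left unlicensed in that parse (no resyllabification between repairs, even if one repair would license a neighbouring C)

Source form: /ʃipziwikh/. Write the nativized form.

ʃipziwikəhə

Syllabifying with onset maximization leaves /k/, /h/ stranded (no codas are permitted; onsets may contain at most 2 consonants).
Each unlicensed consonant becomes the onset of a new syllable: /k/ → /kə/, /h/ → /hə/.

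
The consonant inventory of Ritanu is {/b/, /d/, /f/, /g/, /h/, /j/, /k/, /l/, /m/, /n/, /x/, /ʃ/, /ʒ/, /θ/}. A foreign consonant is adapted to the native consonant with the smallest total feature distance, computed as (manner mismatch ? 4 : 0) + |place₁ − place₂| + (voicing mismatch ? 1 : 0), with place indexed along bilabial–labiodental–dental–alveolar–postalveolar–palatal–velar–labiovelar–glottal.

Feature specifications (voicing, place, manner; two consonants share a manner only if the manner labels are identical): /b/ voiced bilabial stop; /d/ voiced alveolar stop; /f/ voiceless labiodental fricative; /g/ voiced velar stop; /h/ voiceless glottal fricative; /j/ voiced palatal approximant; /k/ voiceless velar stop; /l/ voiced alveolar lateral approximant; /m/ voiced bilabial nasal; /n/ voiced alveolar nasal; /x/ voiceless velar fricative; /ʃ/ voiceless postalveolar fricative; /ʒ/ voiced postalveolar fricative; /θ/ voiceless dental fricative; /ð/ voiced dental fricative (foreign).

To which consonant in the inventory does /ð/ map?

/θ/ is closest: same manner (fricative), place distance 0 (dental→dental), voicing differs (+1); total 1. Next closest is /f/ at distance 2.

θ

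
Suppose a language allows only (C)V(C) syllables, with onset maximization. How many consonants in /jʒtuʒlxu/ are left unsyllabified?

3

Under (C)V(C), the unsyllabifiable consonants are /j/, /ʒ/, /l/ (at most one coda consonant is licensed; onsets are limited to one consonant).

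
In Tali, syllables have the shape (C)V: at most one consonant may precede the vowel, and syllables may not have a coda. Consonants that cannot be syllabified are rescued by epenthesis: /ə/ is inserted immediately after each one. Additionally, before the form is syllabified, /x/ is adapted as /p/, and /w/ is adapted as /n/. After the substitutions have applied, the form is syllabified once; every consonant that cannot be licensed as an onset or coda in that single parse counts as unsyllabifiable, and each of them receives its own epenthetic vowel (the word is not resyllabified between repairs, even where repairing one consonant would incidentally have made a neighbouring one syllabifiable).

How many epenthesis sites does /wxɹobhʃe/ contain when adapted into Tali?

4

After substitution the input is /npɹobhʃe/.
The unsyllabifiable consonants are /n/, /p/, /b/, /h/; each receives one epenthetic vowel.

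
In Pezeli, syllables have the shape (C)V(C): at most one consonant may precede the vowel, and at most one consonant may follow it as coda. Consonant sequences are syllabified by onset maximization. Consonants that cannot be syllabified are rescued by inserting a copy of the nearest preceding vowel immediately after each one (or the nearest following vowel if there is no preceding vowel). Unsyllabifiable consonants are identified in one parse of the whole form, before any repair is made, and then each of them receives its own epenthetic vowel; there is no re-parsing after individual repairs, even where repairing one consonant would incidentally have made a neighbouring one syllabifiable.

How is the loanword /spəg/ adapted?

səpəg

Under (C)V(C), the unsyllabifiable consonants are /s/ (at most one coda consonant is licensed; onsets are limited to one consonant).
Inserting the epenthetic vowel yields /s/ → /sə/.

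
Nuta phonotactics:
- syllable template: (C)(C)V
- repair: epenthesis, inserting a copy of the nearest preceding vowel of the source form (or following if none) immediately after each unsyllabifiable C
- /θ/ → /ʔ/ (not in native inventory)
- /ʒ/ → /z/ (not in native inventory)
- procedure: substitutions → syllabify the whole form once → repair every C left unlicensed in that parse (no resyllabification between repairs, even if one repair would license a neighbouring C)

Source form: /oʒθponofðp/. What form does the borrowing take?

ozoʔponofoðopo

Substitution: /ʒ/ → /z/, /θ/ → /ʔ/, giving /ozʔponofðp/.
Under (C)(C)V, the unsyllabifiable consonants are /z/, /f/, /ð/, /p/ (no codas are permitted; onsets may contain at most 2 consonants).
Epenthesis after each stranded consonant: /z/ → /zo/, /f/ → /fo/, /ð/ → /ðo/, /p/ → /po/.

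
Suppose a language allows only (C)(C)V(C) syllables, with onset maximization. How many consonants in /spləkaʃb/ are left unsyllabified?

Under (C)(C)V(C), the unsyllabifiable consonants are /s/, /b/ (at most one coda consonant is licensed; onsets may contain at most 2 consonants).

2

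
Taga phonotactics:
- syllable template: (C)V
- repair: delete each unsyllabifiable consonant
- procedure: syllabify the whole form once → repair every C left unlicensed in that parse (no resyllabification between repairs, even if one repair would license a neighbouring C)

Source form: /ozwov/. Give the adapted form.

Under (C)V, the unsyllabifiable consonants are /z/, /v/ (no codas are permitted; onsets are limited to one consonant).
Each unlicensed consonant is deleted: /z/, /v/.

owo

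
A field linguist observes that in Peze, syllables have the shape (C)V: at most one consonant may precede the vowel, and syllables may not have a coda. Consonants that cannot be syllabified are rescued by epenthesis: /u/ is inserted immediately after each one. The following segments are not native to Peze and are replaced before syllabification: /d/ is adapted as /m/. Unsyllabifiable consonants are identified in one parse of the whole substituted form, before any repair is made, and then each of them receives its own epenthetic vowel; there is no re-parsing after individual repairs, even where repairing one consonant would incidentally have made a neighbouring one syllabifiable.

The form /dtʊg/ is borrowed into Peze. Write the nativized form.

Substitution: /d/ → /m/, giving /mtʊg/.
Syllabifying with onset maximization leaves /m/, /g/ stranded (no codas are permitted; onsets are limited to one consonant).
Each unlicensed consonant becomes the onset of a new syllable: /m/ → /mu/, /g/ → /gu/.

mutʊgu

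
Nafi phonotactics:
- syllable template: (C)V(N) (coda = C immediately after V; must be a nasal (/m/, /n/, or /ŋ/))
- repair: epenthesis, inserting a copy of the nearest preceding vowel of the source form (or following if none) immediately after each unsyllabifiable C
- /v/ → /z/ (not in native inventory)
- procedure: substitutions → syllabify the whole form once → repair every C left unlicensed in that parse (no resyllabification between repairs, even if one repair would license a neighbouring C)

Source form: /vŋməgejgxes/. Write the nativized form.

zəŋəməgejegexese

Substitution: /v/ → /z/, giving /zŋməgejgxes/.
The consonants /z/, /ŋ/, /j/, /g/, /s/ cannot be parsed into a legal (C)V(N) syllable (only a nasal (/m/, /n/, or /ŋ/) is licensed in coda position; onsets are limited to one consonant).
Epenthesis after each stranded consonant: /z/ → /zə/, /ŋ/ → /ŋə/, /j/ → /je/, /g/ → /ge/, /s/ → /se/.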